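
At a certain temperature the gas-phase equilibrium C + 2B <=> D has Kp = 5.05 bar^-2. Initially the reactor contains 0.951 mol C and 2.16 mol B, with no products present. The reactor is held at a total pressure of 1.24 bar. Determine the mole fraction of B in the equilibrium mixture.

Take 0.951 mol C as basis and let X be its fractional conversion, so ξ = 0.951X.
Species balance: n_C = 0.951 − 0.951X; n_B = 2.16 − 1.9X; n_D = 0.951X.
n_T = Σnᵢ = 3.11 − 1.9X.
y_i = n_i/n_T, p_i = y_i·P. Kp = p_D / (p_C p_B^2).
This yields a degree-3 equation in X; solving on (0,1), X = 0.652.
Then n_B = 0.919, n_T = 1.87, so y_B = 0.492.

y_B = 0.492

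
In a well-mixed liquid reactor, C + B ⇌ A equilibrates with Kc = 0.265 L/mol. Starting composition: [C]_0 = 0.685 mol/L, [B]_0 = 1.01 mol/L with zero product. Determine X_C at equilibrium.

X = 0.189

Let X = conversion of C; extent ξ = 0.685·X mol/L.
Concentrations: [C] = 0.685 − 0.685X; [B] = 1.01 − 0.685X; [A] = 0.685X.
Kc = [A] / ([C] [B]).
Setting equal to 0.265 and solving for X on (0,1) gives X = 0.189.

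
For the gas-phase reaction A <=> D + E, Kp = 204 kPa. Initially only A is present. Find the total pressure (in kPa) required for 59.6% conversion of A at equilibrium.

P = 370 kPa

Let X = conversion of A (basis 1 mol A); extent of reaction ξ = X.
Moles: n_A = 1 − X; n_D = X; n_E = X.
Summing: n_T = 1 + X.
Kp = p_D p_E / (p_A) with p_i = (n_i/n_T)·P.
At X = 0.596: the mole-fraction product g(X) = Π y_i^ν_i = 0.5509. Since Kp = g(X)·P^{1}, P = (Kp/g)^(1/1) = (204/0.5509)^(1/1) = 370 kPa.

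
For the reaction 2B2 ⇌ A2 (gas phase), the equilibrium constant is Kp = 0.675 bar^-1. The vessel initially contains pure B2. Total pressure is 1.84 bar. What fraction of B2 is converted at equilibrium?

X = 0.591

Let X = conversion of B2 (basis 1 mol B2); extent of reaction ξ = 0.5X.
Moles: n_B2 = 1 − X; n_A2 = 0.5X.
n_T = Σnᵢ = 1 − 0.5X.
With p_i = (n_i/n_T)P, Kp = p_A2 / (p_B2^2).
Equating to 0.675 bar^-1 and solving on 0 < X < 1: X = 0.591.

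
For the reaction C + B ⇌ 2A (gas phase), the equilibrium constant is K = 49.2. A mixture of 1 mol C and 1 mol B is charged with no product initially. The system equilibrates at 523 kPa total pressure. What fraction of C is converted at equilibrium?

Basis: 1 mol C initially; let X = conversion of C. Extent ξ = X.
At extent ξ: n_C = 1 − X; n_B = 1 − X; n_A = 2X.
Total moles n_T = 2 (Δν = 0, constant).
y_i = n_i/n_T, p_i = y_i·P. K = p_A^2 / (p_C p_B).
Substituting and setting equal to 49.2 gives a polynomial in X; the root in (0,1) is X = 0.778.

X = 0.778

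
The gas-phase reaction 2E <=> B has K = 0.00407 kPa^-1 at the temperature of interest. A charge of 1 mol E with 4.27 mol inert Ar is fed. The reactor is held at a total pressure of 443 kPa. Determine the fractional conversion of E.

X = 0.323

Let X = conversion of E (basis 1 mol E); extent of reaction ξ = 0.5X.
Moles: n_E = 1 − X; n_B = 0.5X; n_I = 4.27 (inert).
n_T = Σnᵢ = 5.27 − 0.5X.
With p_i = (n_i/n_T)P, K = p_B / (p_E^2).
This yields a degree-2 equation in X; solving on (0,1), X = 0.323.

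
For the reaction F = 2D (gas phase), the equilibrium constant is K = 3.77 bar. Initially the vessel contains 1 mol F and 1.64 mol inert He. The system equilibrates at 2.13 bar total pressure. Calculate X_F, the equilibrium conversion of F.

X = 0.683

Let X = conversion of F (basis 1 mol F); extent of reaction ξ = X.
Mole table: n_F = 1 − X; n_D = 2X; n_I = 1.64 (inert).
Summing: n_T = 2.64 + X.
y_i = n_i/n_T, p_i = y_i·P. K = p_D^2 / (p_F).
Substituting and setting equal to 3.77 bar gives a polynomial in X; the root in (0,1) is X = 0.683.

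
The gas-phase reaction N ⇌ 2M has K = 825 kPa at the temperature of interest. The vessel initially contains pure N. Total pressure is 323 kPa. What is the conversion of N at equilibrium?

X = 0.624

Basis: 1 mol N initially; let X = conversion of N. Extent ξ = X.
At extent ξ: n_N = 1 − X; n_M = 2X.
Summing: n_T = 1 + X.
Mole fractions y_i = n_i/n_T; K = p_M^2 / (p_N) with p_i = y_i·P.
Setting this equal to 825 kPa and taking the physical root (0 < X < 1) gives X = 0.624.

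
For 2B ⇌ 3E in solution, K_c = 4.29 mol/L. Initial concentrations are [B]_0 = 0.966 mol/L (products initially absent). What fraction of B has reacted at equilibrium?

Let X = conversion of B; extent ξ = 0.966X/2 mol/L.
Concentrations: [B] = 0.966 − 0.966X; [E] = 1.45X.
K_c = [E]^3 / ([B]^2).
This equals 4.29 at X = 0.597 (the root in 0 < X < 1).

X = 0.597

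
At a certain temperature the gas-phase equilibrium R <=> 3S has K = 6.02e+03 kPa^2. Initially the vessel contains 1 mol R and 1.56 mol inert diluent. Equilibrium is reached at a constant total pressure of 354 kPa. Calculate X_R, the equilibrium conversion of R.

X = 0.232

Let X = conversion of R (basis 1 mol R); extent of reaction ξ = X.
Moles: n_R = 1 − X; n_S = 3X; n_I = 1.56 (inert).
n_T = Σnᵢ = 2.56 + 2X.
Mole fractions y_i = n_i/n_T; K = p_S^3 / (p_R) with p_i = y_i·P.
Substituting and setting equal to 6.02e+03 kPa^2 gives a polynomial in X; the root in (0,1) is X = 0.232.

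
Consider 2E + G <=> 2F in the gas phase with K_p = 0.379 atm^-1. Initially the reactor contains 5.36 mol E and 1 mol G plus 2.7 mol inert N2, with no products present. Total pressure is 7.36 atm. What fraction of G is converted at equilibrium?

X = 0.668

Basis: 1 mol G initially; let X = conversion of G. Extent ξ = X.
Moles: n_E = 5.36 − 2X; n_G = 1 − X; n_F = 2X; n_I = 2.7 (inert).
Summing: n_T = 9.06 − X.
Mole fractions y_i = n_i/n_T; K_p = p_F^2 / (p_E^2 p_G) with p_i = y_i·P.
Setting this equal to 0.379 atm^-1 and taking the physical root (0 < X < 1) gives X = 0.668.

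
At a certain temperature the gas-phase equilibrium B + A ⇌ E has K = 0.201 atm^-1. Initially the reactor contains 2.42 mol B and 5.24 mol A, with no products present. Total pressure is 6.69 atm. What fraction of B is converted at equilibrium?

Basis: 2.42 mol B initially; let X = conversion of B. Extent ξ = 2.42X.
Mole table: n_B = 2.42 − 2.42X; n_A = 5.24 − 2.42X; n_E = 2.42X.
Summing: n_T = 7.66 − 2.42X.
With p_i = (n_i/n_T)P, K = p_E / (p_B p_A).
Equating to 0.201 atm^-1 and solving on 0 < X < 1: X = 0.459.

X = 0.459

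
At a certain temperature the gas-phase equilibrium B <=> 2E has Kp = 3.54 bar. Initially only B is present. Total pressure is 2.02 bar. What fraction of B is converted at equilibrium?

X = 0.552

Basis: 1 mol B initially; let X = conversion of B. Extent ξ = X.
Moles: n_B = 1 − X; n_E = 2X.
n_T = Σnᵢ = 1 + X.
With p_i = (n_i/n_T)P, Kp = p_E^2 / (p_B).
Setting this equal to 3.54 bar and taking the physical root (0 < X < 1) gives X = 0.552.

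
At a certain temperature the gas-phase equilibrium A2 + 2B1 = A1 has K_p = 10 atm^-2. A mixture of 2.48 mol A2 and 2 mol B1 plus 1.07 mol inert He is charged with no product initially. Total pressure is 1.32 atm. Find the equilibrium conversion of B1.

Take 2 mol B1 as basis and let X be its fractional conversion, so ξ = X.
Species balance: n_A2 = 2.48 − X; n_B1 = 2 − 2X; n_A1 = X; n_I = 1.07 (inert).
Summing: n_T = 5.55 − 2X.
y_i = n_i/n_T, p_i = y_i·P. K_p = p_A1 / (p_A2 p_B1^2).
This yields a degree-3 equation in X; solving on (0,1), X = 0.690.

X = 0.690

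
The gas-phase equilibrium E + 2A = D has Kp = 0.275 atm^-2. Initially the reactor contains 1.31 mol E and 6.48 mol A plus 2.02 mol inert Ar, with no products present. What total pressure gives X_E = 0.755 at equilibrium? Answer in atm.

P = 5.82 atm

Basis: 1.31 mol E initially; let X = conversion of E. Extent ξ = 1.31X.
Species balance: n_E = 1.31 − 1.31X; n_A = 6.48 − 2.62X; n_D = 1.31X; n_I = 2.02 (inert).
Total moles n_T = 9.81 − 2.62X.
Kp = p_D / (p_E p_A^2) with p_i = (n_i/n_T)·P.
At X = 0.755: the mole-fraction product g(X) = Π y_i^ν_i = 9.327. Since Kp = g(X)·P^{-2}, P = (g/Kp)^(1/2) = (9.327/0.275)^(1/2) = 5.82 atm.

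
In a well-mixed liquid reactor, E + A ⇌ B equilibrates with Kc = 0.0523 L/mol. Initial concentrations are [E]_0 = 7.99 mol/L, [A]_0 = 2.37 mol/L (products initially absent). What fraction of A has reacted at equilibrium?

Let X = conversion of A; extent ξ = 2.37·X mol/L.
Concentrations: [E] = 7.99 − 2.37X; [A] = 2.37 − 2.37X; [B] = 2.37X.
Kc = [B] / ([E] [A]).
This equals 0.0523 at X = 0.277 (the root in 0 < X < 1).

X = 0.277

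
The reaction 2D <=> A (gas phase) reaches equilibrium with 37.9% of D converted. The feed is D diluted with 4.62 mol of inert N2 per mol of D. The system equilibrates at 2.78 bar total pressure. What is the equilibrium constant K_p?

K_p = 0.96 bar^-1

Take 1 mol D as basis and let X be its fractional conversion, so ξ = 0.5X.
Mole table: n_D = 1 − X; n_A = 0.5X; n_I = 4.62 (inert).
n_T = Σnᵢ = 5.62 − 0.5X.
At X = 0.379: n_D = 0.621, n_A = 0.19, n_T = 5.43.
p_i = (n_i/n_T)·P. K_p = p_A / (p_D^2) = 0.96 bar^-1.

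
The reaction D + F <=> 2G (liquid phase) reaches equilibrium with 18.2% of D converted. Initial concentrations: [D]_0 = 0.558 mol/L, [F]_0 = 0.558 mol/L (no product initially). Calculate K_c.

Let X = conversion of D.
Concentrations: [D] = 0.558 − 0.558X; [F] = 0.558 − 0.558X; [G] = 1.12X.
At X = 0.182: [D] = 0.456, [F] = 0.456, [G] = 0.203.
K_c = [G]^2 / ([D] [F]) = 0.198.

K_c = 0.198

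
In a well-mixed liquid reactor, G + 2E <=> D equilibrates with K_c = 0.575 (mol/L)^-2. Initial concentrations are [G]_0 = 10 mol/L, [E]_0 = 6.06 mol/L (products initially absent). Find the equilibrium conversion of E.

X = 0.870

Let X = conversion of E; extent ξ = 6.06X/2 mol/L.
Concentrations: [G] = 10 − 3.03X; [E] = 6.06 − 6.06X; [D] = 3.03X.
K_c = [D] / ([G] [E]^2).
Equating to 0.575 (mol/L)^-2: the physical root is X = 0.870.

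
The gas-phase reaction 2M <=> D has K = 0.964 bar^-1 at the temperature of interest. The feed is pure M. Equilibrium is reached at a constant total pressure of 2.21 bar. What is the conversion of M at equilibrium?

Basis: 1 mol M initially; let X = conversion of M. Extent ξ = 0.5X.
Species balance: n_M = 1 − X; n_D = 0.5X.
n_T = Σnᵢ = 1 − 0.5X.
Mole fractions y_i = n_i/n_T; K = p_D / (p_M^2) with p_i = y_i·P.
Setting this equal to 0.964 bar^-1 and taking the physical root (0 < X < 1) gives X = 0.676.

X = 0.676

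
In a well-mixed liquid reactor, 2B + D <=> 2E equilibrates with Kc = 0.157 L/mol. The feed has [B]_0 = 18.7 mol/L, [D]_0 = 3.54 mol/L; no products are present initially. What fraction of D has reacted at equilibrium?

Let X = conversion of D; extent ξ = 3.54·X mol/L.
Concentrations: [B] = 18.7 − 7.08X; [D] = 3.54 − 3.54X; [E] = 7.08X.
Kc = [E]^2 / ([B]^2 [D]).
Solving Kc = 0.157 for X ∈ (0,1): X = 0.734.

X = 0.734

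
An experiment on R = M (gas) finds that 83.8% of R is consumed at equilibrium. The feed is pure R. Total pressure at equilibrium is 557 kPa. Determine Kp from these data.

Let X = conversion of R (basis 1 mol R); extent of reaction ξ = X.
Mole table: n_R = 1 − X; n_M = X.
n_T stays at 1 (no change in mole number).
At X = 0.838: n_R = 0.162, n_M = 0.838, n_T = 1.
p_i = (n_i/n_T)·P. Kp = p_M / (p_R) = 5.17.

Kp = 5.17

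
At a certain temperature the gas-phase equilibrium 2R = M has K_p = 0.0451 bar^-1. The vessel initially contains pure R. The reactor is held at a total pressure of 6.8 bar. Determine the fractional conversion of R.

X = 0.330

Take 1 mol R as basis and let X be its fractional conversion, so ξ = 0.5X.
Moles: n_R = 1 − X; n_M = 0.5X.
Total moles n_T = 1 − 0.5X.
y_i = n_i/n_T, p_i = y_i·P. K_p = p_M / (p_R^2).
Equating to 0.0451 bar^-1 and solving on 0 < X < 1: X = 0.330.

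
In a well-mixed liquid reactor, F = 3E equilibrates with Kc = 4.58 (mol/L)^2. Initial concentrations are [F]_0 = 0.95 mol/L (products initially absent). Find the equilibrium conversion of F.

X = 0.465

Let X = conversion of F; extent ξ = 0.95·X mol/L.
Concentrations: [F] = 0.95 − 0.95X; [E] = 2.85X.
Kc = [E]^3 / ([F]).
Setting equal to 4.58 and solving for X on (0,1) gives X = 0.465.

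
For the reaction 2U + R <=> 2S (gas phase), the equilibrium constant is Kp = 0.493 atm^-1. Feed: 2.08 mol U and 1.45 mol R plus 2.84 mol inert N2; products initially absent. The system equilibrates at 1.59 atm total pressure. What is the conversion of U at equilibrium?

Basis: 2.08 mol U initially; let X = conversion of U. Extent ξ = 1.04X.
At extent ξ: n_U = 2.08 − 2.08X; n_R = 1.45 − 1.04X; n_S = 2.08X; n_I = 2.84 (inert).
Total moles n_T = 6.37 − 1.04X.
y_i = n_i/n_T, p_i = y_i·P. Kp = p_S^2 / (p_U^2 p_R).
Substituting and setting equal to 0.493 atm^-1 gives a polynomial in X; the root in (0,1) is X = 0.279.

X = 0.279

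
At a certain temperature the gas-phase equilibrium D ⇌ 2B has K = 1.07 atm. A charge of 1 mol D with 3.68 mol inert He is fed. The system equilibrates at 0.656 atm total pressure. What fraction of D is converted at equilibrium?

Take 1 mol D as basis and let X be its fractional conversion, so ξ = X.
Mole table: n_D = 1 − X; n_B = 2X; n_I = 3.68 (inert).
Summing: n_T = 4.68 + X.
Mole fractions y_i = n_i/n_T; K = p_B^2 / (p_D) with p_i = y_i·P.
This yields a degree-2 equation in X; solving on (0,1), X = 0.748.

X = 0.748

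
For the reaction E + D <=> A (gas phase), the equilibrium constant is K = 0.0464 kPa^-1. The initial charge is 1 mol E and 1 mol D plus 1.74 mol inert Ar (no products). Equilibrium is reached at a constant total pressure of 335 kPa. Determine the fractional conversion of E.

Take 1 mol E as basis and let X be its fractional conversion, so ξ = X.
Species balance: n_E = 1 − X; n_D = 1 − X; n_A = X; n_I = 1.74 (inert).
Total moles n_T = 3.74 − X.
With p_i = (n_i/n_T)P, K = p_A / (p_E p_D).
Equating to 0.0464 kPa^-1 and solving on 0 < X < 1: X = 0.642.

X = 0.642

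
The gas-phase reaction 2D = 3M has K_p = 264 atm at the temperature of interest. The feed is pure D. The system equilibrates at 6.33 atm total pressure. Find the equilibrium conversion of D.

Let X = conversion of D (basis 1 mol D); extent of reaction ξ = 0.5X.
Species balance: n_D = 1 − X; n_M = 1.5X.
n_T = Σnᵢ = 1 + 0.5X.
With p_i = (n_i/n_T)P, K_p = p_M^3 / (p_D^2).
This yields a degree-3 equation in X; solving on (0,1), X = 0.822.

X = 0.822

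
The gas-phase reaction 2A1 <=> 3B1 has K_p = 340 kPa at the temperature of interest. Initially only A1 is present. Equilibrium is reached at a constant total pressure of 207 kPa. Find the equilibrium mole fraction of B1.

y_B1 = 0.620

Let X = conversion of A1 (basis 1 mol A1); extent of reaction ξ = 0.5X.
Moles: n_A1 = 1 − X; n_B1 = 1.5X.
n_T = Σnᵢ = 1 + 0.5X.
With p_i = (n_i/n_T)P, K_p = p_B1^3 / (p_A1^2).
Setting this equal to 340 kPa and taking the physical root (0 < X < 1) gives X = 0.521.
Then n_B1 = 0.781, n_T = 1.26, so y_B1 = 0.620.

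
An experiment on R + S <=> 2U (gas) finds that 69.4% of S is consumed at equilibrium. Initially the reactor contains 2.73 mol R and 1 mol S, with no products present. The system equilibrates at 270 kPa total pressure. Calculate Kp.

Kp = 3.09

Take 1 mol S as basis and let X be its fractional conversion, so ξ = X.
Mole table: n_R = 2.73 − X; n_S = 1 − X; n_U = 2X.
Total moles n_T = 3.73 (Δν = 0, constant).
At X = 0.694: n_R = 2.04, n_S = 0.306, n_U = 1.39, n_T = 3.73.
p_i = (n_i/n_T)·P. Kp = p_U^2 / (p_R p_S) = 3.09.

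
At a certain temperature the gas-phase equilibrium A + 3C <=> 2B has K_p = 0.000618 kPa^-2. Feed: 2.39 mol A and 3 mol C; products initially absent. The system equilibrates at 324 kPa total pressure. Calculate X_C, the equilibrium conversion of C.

Let X = conversion of C (basis 3 mol C); extent of reaction ξ = X.
Moles: n_A = 2.39 − X; n_C = 3 − 3X; n_B = 2X.
Total moles n_T = 5.39 − 2X.
y_i = n_i/n_T, p_i = y_i·P. K_p = p_B^2 / (p_A p_C^3).
Equating to 0.000618 kPa^-2 and solving on 0 < X < 1: X = 0.769.

X = 0.769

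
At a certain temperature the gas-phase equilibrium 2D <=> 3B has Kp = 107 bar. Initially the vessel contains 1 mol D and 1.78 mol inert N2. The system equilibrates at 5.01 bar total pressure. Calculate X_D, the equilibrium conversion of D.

Let X = conversion of D (basis 1 mol D); extent of reaction ξ = 0.5X.
Species balance: n_D = 1 − X; n_B = 1.5X; n_I = 1.78 (inert).
Total moles n_T = 2.78 + 0.5X.
With p_i = (n_i/n_T)P, Kp = p_B^3 / (p_D^2).
Substituting and setting equal to 107 bar gives a polynomial in X; the root in (0,1) is X = 0.831.

X = 0.831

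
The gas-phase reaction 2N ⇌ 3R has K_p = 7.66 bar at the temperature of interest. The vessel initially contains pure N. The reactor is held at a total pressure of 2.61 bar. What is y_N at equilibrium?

Basis: 1 mol N initially; let X = conversion of N. Extent ξ = 0.5X.
Mole table: n_N = 1 − X; n_R = 1.5X.
n_T = Σnᵢ = 1 + 0.5X.
With p_i = (n_i/n_T)P, K_p = p_R^3 / (p_N^2).
This yields a degree-3 equation in X; solving on (0,1), X = 0.581.
Then n_N = 0.419, n_T = 1.29, so y_N = 0.324.

y_N = 0.324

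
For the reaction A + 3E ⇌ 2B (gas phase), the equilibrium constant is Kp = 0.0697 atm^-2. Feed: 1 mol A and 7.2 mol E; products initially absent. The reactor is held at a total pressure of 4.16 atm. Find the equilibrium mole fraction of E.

y_E = 0.769

Take 1 mol A as basis and let X be its fractional conversion, so ξ = X.
Moles: n_A = 1 − X; n_E = 7.2 − 3X; n_B = 2X.
Summing: n_T = 8.2 − 2X.
y_i = n_i/n_T, p_i = y_i·P. Kp = p_B^2 / (p_A p_E^3).
Equating to 0.0697 atm^-2 and solving on 0 < X < 1: X = 0.611.
Then n_E = 5.37, n_T = 6.98, so y_E = 0.769.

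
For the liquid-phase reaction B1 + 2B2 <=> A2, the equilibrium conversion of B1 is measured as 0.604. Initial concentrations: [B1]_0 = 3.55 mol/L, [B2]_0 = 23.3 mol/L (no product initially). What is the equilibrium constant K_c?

K_c = 0.00422 (mol/L)^-2

Let X = conversion of B1.
Concentrations: [B1] = 3.55 − 3.55X; [B2] = 23.3 − 7.1X; [A2] = 3.55X.
At X = 0.604: [B1] = 1.41, [B2] = 19, [A2] = 2.14.
K_c = [A2] / ([B1] [B2]^2) = 0.00422 (mol/L)^-2.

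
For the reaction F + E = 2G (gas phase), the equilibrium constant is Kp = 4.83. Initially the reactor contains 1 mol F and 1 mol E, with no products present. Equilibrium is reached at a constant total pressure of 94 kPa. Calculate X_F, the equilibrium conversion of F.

Basis: 1 mol F initially; let X = conversion of F. Extent ξ = X.
At extent ξ: n_F = 1 − X; n_E = 1 − X; n_G = 2X.
Total moles n_T = 2 (Δν = 0, constant).
Mole fractions y_i = n_i/n_T; Kp = p_G^2 / (p_F p_E) with p_i = y_i·P.
This yields a degree-2 equation in X; solving on (0,1), X = 0.524.

X = 0.524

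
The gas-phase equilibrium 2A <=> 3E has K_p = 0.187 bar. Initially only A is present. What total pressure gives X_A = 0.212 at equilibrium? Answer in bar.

P = 3.99 bar

Basis: 1 mol A initially; let X = conversion of A. Extent ξ = 0.5X.
Moles: n_A = 1 − X; n_E = 1.5X.
Summing: n_T = 1 + 0.5X.
K_p = p_E^3 / (p_A^2) with p_i = (n_i/n_T)·P.
At X = 0.212: the mole-fraction product g(X) = Π y_i^ν_i = 0.04682. Since K_p = g(X)·P^{1}, P = (K_p/g)^(1/1) = (0.187/0.04682)^(1/1) = 3.99 bar.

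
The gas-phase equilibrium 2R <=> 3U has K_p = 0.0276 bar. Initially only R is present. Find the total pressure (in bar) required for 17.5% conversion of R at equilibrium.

Basis: 1 mol R initially; let X = conversion of R. Extent ξ = 0.5X.
Moles: n_R = 1 − X; n_U = 1.5X.
Total moles n_T = 1 + 0.5X.
K_p = p_U^3 / (p_R^2) with p_i = (n_i/n_T)·P.
At X = 0.175: the mole-fraction product g(X) = Π y_i^ν_i = 0.02444. Since K_p = g(X)·P^{1}, P = (K_p/g)^(1/1) = (0.0276/0.02444)^(1/1) = 1.13 bar.

P = 1.13 bar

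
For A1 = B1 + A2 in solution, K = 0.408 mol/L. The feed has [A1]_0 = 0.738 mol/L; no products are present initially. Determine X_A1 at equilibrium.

X = 0.517

Let X = conversion of A1; extent ξ = 0.738·X mol/L.
Concentrations: [A1] = 0.738 − 0.738X; [B1] = 0.738X; [A2] = 0.738X.
K = [B1] [A2] / ([A1]).
Setting equal to 0.408 and solving for X on (0,1) gives X = 0.517.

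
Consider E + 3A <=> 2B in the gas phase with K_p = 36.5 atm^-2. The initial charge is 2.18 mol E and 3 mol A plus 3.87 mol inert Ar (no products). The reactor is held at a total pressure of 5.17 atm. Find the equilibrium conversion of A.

X = 0.837

Let X = conversion of A (basis 3 mol A); extent of reaction ξ = X.
Mole table: n_E = 2.18 − X; n_A = 3 − 3X; n_B = 2X; n_I = 3.87 (inert).
Total moles n_T = 9.05 − 2X.
With p_i = (n_i/n_T)P, K_p = p_B^2 / (p_E p_A^3).
Substituting and setting equal to 36.5 atm^-2 gives a polynomial in X; the root in (0,1) is X = 0.837.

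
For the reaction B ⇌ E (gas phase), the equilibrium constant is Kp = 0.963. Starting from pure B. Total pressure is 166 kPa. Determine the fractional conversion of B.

Let X = conversion of B (basis 1 mol B); extent of reaction ξ = X.
Mole table: n_B = 1 − X; n_E = X.
n_T stays at 1 (no change in mole number).
Mole fractions y_i = n_i/n_T; Kp = p_E / (p_B) with p_i = y_i·P.
This yields a degree-1 equation in X; solving on (0,1), X = 0.491.

X = 0.491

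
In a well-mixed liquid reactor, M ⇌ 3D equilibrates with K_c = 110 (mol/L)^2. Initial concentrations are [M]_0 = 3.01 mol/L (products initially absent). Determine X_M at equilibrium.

X = 0.576

Let X = conversion of M; extent ξ = 3.01·X mol/L.
Concentrations: [M] = 3.01 − 3.01X; [D] = 9.03X.
K_c = [D]^3 / ([M]).
Solving K_c = 110 for X ∈ (0,1): X = 0.576.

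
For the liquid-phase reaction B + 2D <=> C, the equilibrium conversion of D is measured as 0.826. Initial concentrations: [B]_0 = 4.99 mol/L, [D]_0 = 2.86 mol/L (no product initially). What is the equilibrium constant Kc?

Kc = 1.25 (mol/L)^-2

Let X = conversion of D.
Concentrations: [B] = 4.99 − 1.43X; [D] = 2.86 − 2.86X; [C] = 1.43X.
At X = 0.826: [B] = 3.81, [D] = 0.498, [C] = 1.18.
Kc = [C] / ([B] [D]^2) = 1.25 (mol/L)^-2.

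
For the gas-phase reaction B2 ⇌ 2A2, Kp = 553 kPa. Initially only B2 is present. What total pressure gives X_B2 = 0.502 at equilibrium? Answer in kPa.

Basis: 1 mol B2 initially; let X = conversion of B2. Extent ξ = X.
Mole table: n_B2 = 1 − X; n_A2 = 2X.
Total moles n_T = 1 + X.
Kp = p_A2^2 / (p_B2) with p_i = (n_i/n_T)·P.
At X = 0.502: the mole-fraction product g(X) = Π y_i^ν_i = 1.348. Since Kp = g(X)·P^{1}, P = (Kp/g)^(1/1) = (553/1.348)^(1/1) = 410 kPa.

P = 410 kPa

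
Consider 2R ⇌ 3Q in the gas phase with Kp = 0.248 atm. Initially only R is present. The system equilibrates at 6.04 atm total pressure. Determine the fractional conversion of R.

X = 0.204

Take 1 mol R as basis and let X be its fractional conversion, so ξ = 0.5X.
At extent ξ: n_R = 1 − X; n_Q = 1.5X.
Total moles n_T = 1 + 0.5X.
With p_i = (n_i/n_T)P, Kp = p_Q^3 / (p_R^2).
Setting this equal to 0.248 atm and taking the physical root (0 < X < 1) gives X = 0.204.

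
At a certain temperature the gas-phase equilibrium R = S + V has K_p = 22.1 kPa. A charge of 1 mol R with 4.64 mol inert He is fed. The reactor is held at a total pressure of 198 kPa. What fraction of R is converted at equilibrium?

X = 0.555

Let X = conversion of R (basis 1 mol R); extent of reaction ξ = X.
At extent ξ: n_R = 1 − X; n_S = X; n_V = X; n_I = 4.64 (inert).
n_T = Σnᵢ = 5.64 + X.
Mole fractions y_i = n_i/n_T; K_p = p_S p_V / (p_R) with p_i = y_i·P.
This yields a degree-2 equation in X; solving on (0,1), X = 0.555.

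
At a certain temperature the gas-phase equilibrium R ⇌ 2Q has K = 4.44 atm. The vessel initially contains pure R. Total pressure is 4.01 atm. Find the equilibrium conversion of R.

X = 0.466

Basis: 1 mol R initially; let X = conversion of R. Extent ξ = X.
At extent ξ: n_R = 1 − X; n_Q = 2X.
n_T = Σnᵢ = 1 + X.
y_i = n_i/n_T, p_i = y_i·P. K = p_Q^2 / (p_R).
Equating to 4.44 atm and solving on 0 < X < 1: X = 0.466.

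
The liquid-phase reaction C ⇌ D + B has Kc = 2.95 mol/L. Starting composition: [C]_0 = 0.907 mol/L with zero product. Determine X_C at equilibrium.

X = 0.802

Let X = conversion of C; extent ξ = 0.907·X mol/L.
Concentrations: [C] = 0.907 − 0.907X; [D] = 0.907X; [B] = 0.907X.
Kc = [D] [B] / ([C]).
Equating to 2.95 mol/L: the physical root is X = 0.802.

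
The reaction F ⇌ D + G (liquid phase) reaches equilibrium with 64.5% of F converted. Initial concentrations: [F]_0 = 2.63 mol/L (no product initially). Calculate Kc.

Kc = 3.08 mol/L

Let X = conversion of F.
Concentrations: [F] = 2.63 − 2.63X; [D] = 2.63X; [G] = 2.63X.
At X = 0.645: [F] = 0.934, [D] = 1.7, [G] = 1.7.
Kc = [D] [G] / ([F]) = 3.08 mol/L.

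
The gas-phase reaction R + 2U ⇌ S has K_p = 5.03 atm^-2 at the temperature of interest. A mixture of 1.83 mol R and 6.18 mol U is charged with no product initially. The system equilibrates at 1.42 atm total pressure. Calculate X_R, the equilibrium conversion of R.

X = 0.805

Take 1.83 mol R as basis and let X be its fractional conversion, so ξ = 1.83X.
Moles: n_R = 1.83 − 1.83X; n_U = 6.18 − 3.66X; n_S = 1.83X.
Summing: n_T = 8.01 − 3.66X.
With p_i = (n_i/n_T)P, K_p = p_S / (p_R p_U^2).
Setting this equal to 5.03 atm^-2 and taking the physical root (0 < X < 1) gives X = 0.805.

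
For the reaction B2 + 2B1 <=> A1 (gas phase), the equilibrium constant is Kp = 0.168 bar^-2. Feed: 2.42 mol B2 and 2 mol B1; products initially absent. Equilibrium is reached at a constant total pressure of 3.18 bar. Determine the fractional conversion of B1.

X = 0.389

Let X = conversion of B1 (basis 2 mol B1); extent of reaction ξ = X.
Moles: n_B2 = 2.42 − X; n_B1 = 2 − 2X; n_A1 = X.
n_T = Σnᵢ = 4.42 − 2X.
Mole fractions y_i = n_i/n_T; Kp = p_A1 / (p_B2 p_B1^2) with p_i = y_i·P.
Equating to 0.168 bar^-2 and solving on 0 < X < 1: X = 0.389.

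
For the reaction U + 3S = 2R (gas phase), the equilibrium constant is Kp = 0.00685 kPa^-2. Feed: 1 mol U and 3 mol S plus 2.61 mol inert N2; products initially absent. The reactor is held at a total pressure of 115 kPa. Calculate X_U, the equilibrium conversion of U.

X = 0.631

Basis: 1 mol U initially; let X = conversion of U. Extent ξ = X.
Moles: n_U = 1 − X; n_S = 3 − 3X; n_R = 2X; n_I = 2.61 (inert).
Summing: n_T = 6.61 − 2X.
Mole fractions y_i = n_i/n_T; Kp = p_R^2 / (p_U p_S^3) with p_i = y_i·P.
Setting this equal to 0.00685 kPa^-2 and taking the physical root (0 < X < 1) gives X = 0.631.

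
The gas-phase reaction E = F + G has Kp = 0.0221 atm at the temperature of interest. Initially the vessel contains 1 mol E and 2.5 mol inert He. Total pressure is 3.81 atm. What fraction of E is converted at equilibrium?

X = 0.135

Basis: 1 mol E initially; let X = conversion of E. Extent ξ = X.
Moles: n_E = 1 − X; n_F = X; n_G = X; n_I = 2.5 (inert).
Total moles n_T = 3.5 + X.
y_i = n_i/n_T, p_i = y_i·P. Kp = p_F p_G / (p_E).
Setting this equal to 0.0221 atm and taking the physical root (0 < X < 1) gives X = 0.135.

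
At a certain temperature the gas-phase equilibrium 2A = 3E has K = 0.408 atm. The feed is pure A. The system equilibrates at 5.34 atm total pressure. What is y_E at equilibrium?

Take 1 mol A as basis and let X be its fractional conversion, so ξ = 0.5X.
Mole table: n_A = 1 − X; n_E = 1.5X.
Total moles n_T = 1 + 0.5X.
Mole fractions y_i = n_i/n_T; K = p_E^3 / (p_A^2) with p_i = y_i·P.
This yields a degree-3 equation in X; solving on (0,1), X = 0.244.
Then n_E = 0.366, n_T = 1.12, so y_E = 0.326.

y_E = 0.326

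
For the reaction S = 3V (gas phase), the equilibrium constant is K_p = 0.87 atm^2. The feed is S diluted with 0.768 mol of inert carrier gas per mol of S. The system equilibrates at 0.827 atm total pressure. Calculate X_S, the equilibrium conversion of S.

Take 1 mol S as basis and let X be its fractional conversion, so ξ = X.
Species balance: n_S = 1 − X; n_V = 3X; n_I = 0.768 (inert).
n_T = Σnᵢ = 1.77 + 2X.
With p_i = (n_i/n_T)P, K_p = p_V^3 / (p_S).
Setting this equal to 0.87 atm^2 and taking the physical root (0 < X < 1) gives X = 0.558.

X = 0.558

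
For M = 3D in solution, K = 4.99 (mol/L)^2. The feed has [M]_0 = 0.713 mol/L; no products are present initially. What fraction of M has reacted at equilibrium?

X = 0.548

Let X = conversion of M; extent ξ = 0.713·X mol/L.
Concentrations: [M] = 0.713 − 0.713X; [D] = 2.14X.
K = [D]^3 / ([M]).
This equals 4.99 at X = 0.548 (the root in 0 < X < 1).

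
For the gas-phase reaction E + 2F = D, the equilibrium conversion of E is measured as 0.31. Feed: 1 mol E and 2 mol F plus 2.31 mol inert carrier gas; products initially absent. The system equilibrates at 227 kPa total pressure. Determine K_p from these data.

Basis: 1 mol E initially; let X = conversion of E. Extent ξ = X.
Mole table: n_E = 1 − X; n_F = 2 − 2X; n_D = X; n_I = 2.31 (inert).
Total moles n_T = 5.31 − 2X.
At X = 0.31: n_E = 0.69, n_F = 1.38, n_D = 0.31, n_T = 4.69.
p_i = (n_i/n_T)·P. K_p = p_D / (p_E p_F^2) = 0.000101 kPa^-2.

K_p = 0.000101 kPa^-2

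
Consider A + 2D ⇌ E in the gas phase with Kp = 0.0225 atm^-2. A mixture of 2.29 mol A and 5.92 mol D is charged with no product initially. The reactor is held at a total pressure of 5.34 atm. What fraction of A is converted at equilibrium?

Take 2.29 mol A as basis and let X be its fractional conversion, so ξ = 2.29X.
Moles: n_A = 2.29 − 2.29X; n_D = 5.92 − 4.58X; n_E = 2.29X.
Summing: n_T = 8.21 − 4.58X.
y_i = n_i/n_T, p_i = y_i·P. Kp = p_E / (p_A p_D^2).
Setting this equal to 0.0225 atm^-2 and taking the physical root (0 < X < 1) gives X = 0.229.

X = 0.229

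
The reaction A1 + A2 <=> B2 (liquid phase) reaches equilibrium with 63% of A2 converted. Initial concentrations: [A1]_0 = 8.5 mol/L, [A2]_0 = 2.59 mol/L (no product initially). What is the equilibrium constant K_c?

K_c = 0.248 L/mol

Let X = conversion of A2.
Concentrations: [A1] = 8.5 − 2.59X; [A2] = 2.59 − 2.59X; [B2] = 2.59X.
At X = 0.63: [A1] = 6.87, [A2] = 0.958, [B2] = 1.63.
K_c = [B2] / ([A1] [A2]) = 0.248 L/mol.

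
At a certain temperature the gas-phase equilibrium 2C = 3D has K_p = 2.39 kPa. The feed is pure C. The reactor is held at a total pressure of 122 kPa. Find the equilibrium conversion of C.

Take 1 mol C as basis and let X be its fractional conversion, so ξ = 0.5X.
Mole table: n_C = 1 − X; n_D = 1.5X.
n_T = Σnᵢ = 1 + 0.5X.
With p_i = (n_i/n_T)P, K_p = p_D^3 / (p_C^2).
This yields a degree-3 equation in X; solving on (0,1), X = 0.164.

X = 0.164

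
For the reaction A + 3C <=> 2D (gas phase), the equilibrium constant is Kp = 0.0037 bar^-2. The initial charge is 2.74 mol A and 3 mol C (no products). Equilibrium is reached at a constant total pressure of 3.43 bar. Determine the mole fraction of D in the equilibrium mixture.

Take 3 mol C as basis and let X be its fractional conversion, so ξ = X.
Species balance: n_A = 2.74 − X; n_C = 3 − 3X; n_D = 2X.
Summing: n_T = 5.74 − 2X.
y_i = n_i/n_T, p_i = y_i·P. Kp = p_D^2 / (p_A p_C^3).
Equating to 0.0037 bar^-2 and solving on 0 < X < 1: X = 0.130.
Then n_D = 0.259, n_T = 5.48, so y_D = 0.047.

y_D = 0.047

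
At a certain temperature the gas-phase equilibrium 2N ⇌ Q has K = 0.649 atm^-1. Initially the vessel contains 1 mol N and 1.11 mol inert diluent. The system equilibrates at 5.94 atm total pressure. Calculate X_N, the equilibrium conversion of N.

Let X = conversion of N (basis 1 mol N); extent of reaction ξ = 0.5X.
Mole table: n_N = 1 − X; n_Q = 0.5X; n_I = 1.11 (inert).
Summing: n_T = 2.11 − 0.5X.
y_i = n_i/n_T, p_i = y_i·P. K = p_Q / (p_N^2).
Equating to 0.649 atm^-1 and solving on 0 < X < 1: X = 0.620.

X = 0.620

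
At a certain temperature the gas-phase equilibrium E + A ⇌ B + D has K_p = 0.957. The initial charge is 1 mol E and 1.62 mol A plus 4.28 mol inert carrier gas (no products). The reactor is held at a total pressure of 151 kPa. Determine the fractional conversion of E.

Let X = conversion of E (basis 1 mol E); extent of reaction ξ = X.
Moles: n_E = 1 − X; n_A = 1.62 − X; n_B = X; n_D = X; n_I = 4.28 (inert).
Since Δν = 0, n_T = 6.9 throughout.
With p_i = (n_i/n_T)P, K_p = p_B p_D / (p_E p_A).
Setting this equal to 0.957 and taking the physical root (0 < X < 1) gives X = 0.612.

X = 0.612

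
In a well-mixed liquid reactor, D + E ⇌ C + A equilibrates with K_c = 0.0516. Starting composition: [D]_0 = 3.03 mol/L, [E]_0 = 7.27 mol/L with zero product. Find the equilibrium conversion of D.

Let X = conversion of D; extent ξ = 3.03·X mol/L.
Concentrations: [D] = 3.03 − 3.03X; [E] = 7.27 − 3.03X; [C] = 3.03X; [A] = 3.03X.
K_c = [C] [A] / ([D] [E]).
Equating to 0.0516: the physical root is X = 0.280.

X = 0.280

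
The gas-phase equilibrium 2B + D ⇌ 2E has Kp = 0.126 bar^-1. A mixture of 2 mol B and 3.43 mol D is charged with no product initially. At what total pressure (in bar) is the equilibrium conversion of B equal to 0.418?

Basis: 2 mol B initially; let X = conversion of B. Extent ξ = X.
Species balance: n_B = 2 − 2X; n_D = 3.43 − X; n_E = 2X.
n_T = Σnᵢ = 5.43 − X.
Kp = p_E^2 / (p_B^2 p_D) with p_i = (n_i/n_T)·P.
At X = 0.418: the mole-fraction product g(X) = Π y_i^ν_i = 0.8583. Since Kp = g(X)·P^{-1}, P = (g/Kp)^(1/1) = (0.8583/0.126)^(1/1) = 6.81 bar.

P = 6.81 bar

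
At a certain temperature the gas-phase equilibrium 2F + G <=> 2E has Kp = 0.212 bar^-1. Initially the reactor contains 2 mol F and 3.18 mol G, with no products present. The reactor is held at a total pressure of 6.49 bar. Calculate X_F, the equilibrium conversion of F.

Basis: 2 mol F initially; let X = conversion of F. Extent ξ = X.
Mole table: n_F = 2 − 2X; n_G = 3.18 − X; n_E = 2X.
n_T = Σnᵢ = 5.18 − X.
y_i = n_i/n_T, p_i = y_i·P. Kp = p_E^2 / (p_F^2 p_G).
Setting this equal to 0.212 bar^-1 and taking the physical root (0 < X < 1) gives X = 0.471.

X = 0.471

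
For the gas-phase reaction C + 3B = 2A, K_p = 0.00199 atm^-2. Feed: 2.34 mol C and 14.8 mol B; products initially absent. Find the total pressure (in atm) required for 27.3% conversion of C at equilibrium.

P = 7.53 atm

Basis: 2.34 mol C initially; let X = conversion of C. Extent ξ = 2.34X.
Mole table: n_C = 2.34 − 2.34X; n_B = 14.8 − 7.02X; n_A = 4.68X.
n_T = Σnᵢ = 17.1 − 4.68X.
K_p = p_A^2 / (p_C p_B^3) with p_i = (n_i/n_T)·P.
At X = 0.273: the mole-fraction product g(X) = Π y_i^ν_i = 0.1129. Since K_p = g(X)·P^{-2}, P = (g/K_p)^(1/2) = (0.1129/0.00199)^(1/2) = 7.53 atm.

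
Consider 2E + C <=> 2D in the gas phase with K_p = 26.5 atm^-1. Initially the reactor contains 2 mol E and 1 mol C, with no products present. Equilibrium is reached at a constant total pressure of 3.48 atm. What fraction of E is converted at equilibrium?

Let X = conversion of E (basis 2 mol E); extent of reaction ξ = X.
Mole table: n_E = 2 − 2X; n_C = 1 − X; n_D = 2X.
n_T = Σnᵢ = 3 − X.
With p_i = (n_i/n_T)P, K_p = p_D^2 / (p_E^2 p_C).
Setting this equal to 26.5 atm^-1 and taking the physical root (0 < X < 1) gives X = 0.759.

X = 0.759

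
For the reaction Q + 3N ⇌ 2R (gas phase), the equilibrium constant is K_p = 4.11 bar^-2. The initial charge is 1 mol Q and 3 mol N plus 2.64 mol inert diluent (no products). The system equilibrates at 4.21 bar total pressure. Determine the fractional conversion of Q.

X = 0.613

Take 1 mol Q as basis and let X be its fractional conversion, so ξ = X.
At extent ξ: n_Q = 1 − X; n_N = 3 − 3X; n_R = 2X; n_I = 2.64 (inert).
n_T = Σnᵢ = 6.64 − 2X.
With p_i = (n_i/n_T)P, K_p = p_R^2 / (p_Q p_N^3).
Equating to 4.11 bar^-2 and solving on 0 < X < 1: X = 0.613.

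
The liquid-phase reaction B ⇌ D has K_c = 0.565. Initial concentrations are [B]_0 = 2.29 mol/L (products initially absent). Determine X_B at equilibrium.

Let X = conversion of B; extent ξ = 2.29·X mol/L.
Concentrations: [B] = 2.29 − 2.29X; [D] = 2.29X.
K_c = [D] / ([B]).
Equating to 0.565: the physical root is X = 0.361.

X = 0.361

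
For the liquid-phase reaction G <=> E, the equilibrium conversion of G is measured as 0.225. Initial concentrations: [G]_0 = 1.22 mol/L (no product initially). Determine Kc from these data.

Let X = conversion of G.
Concentrations: [G] = 1.22 − 1.22X; [E] = 1.22X.
At X = 0.225: [G] = 0.946, [E] = 0.275.
Kc = [E] / ([G]) = 0.29.

Kc = 0.29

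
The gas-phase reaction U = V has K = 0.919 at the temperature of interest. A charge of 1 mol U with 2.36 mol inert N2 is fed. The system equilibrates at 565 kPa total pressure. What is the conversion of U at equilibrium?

Let X = conversion of U (basis 1 mol U); extent of reaction ξ = X.
Mole table: n_U = 1 − X; n_V = X; n_I = 2.36 (inert).
Total moles n_T = 3.36 (Δν = 0, constant).
With p_i = (n_i/n_T)P, K = p_V / (p_U).
This yields a degree-1 equation in X; solving on (0,1), X = 0.479.

X = 0.479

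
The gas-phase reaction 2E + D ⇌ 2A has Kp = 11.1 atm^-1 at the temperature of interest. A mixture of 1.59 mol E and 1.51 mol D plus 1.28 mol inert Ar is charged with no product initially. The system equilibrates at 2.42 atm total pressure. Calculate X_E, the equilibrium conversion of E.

X = 0.720

Let X = conversion of E (basis 1.59 mol E); extent of reaction ξ = 0.795X.
Mole table: n_E = 1.59 − 1.59X; n_D = 1.51 − 0.795X; n_A = 1.59X; n_I = 1.28 (inert).
n_T = Σnᵢ = 4.38 − 0.795X.
Mole fractions y_i = n_i/n_T; Kp = p_A^2 / (p_E^2 p_D) with p_i = y_i·P.
Substituting and setting equal to 11.1 atm^-1 gives a polynomial in X; the root in (0,1) is X = 0.720.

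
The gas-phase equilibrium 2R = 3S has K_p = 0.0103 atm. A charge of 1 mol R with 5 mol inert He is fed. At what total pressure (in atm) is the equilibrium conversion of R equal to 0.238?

P = 0.804 atm

Let X = conversion of R (basis 1 mol R); extent of reaction ξ = 0.5X.
At extent ξ: n_R = 1 − X; n_S = 1.5X; n_I = 5 (inert).
Total moles n_T = 6 + 0.5X.
K_p = p_S^3 / (p_R^2) with p_i = (n_i/n_T)·P.
At X = 0.238: the mole-fraction product g(X) = Π y_i^ν_i = 0.01281. Since K_p = g(X)·P^{1}, P = (K_p/g)^(1/1) = (0.0103/0.01281)^(1/1) = 0.804 atm.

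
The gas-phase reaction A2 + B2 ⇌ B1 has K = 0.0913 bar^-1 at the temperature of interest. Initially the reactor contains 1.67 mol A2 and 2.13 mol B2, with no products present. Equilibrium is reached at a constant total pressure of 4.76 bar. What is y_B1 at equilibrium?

Let X = conversion of A2 (basis 1.67 mol A2); extent of reaction ξ = 1.67X.
Moles: n_A2 = 1.67 − 1.67X; n_B2 = 2.13 − 1.67X; n_B1 = 1.67X.
Summing: n_T = 3.8 − 1.67X.
y_i = n_i/n_T, p_i = y_i·P. K = p_B1 / (p_A2 p_B2).
Substituting and setting equal to 0.0913 bar^-1 gives a polynomial in X; the root in (0,1) is X = 0.185.
Then n_B1 = 0.309, n_T = 3.49, so y_B1 = 0.088.

y_B1 = 0.088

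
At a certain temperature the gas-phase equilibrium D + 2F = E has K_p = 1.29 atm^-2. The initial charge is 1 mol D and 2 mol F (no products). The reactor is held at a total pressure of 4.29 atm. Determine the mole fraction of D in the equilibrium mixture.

y_D = 0.172

Basis: 1 mol D initially; let X = conversion of D. Extent ξ = X.
Mole table: n_D = 1 − X; n_F = 2 − 2X; n_E = X.
n_T = Σnᵢ = 3 − 2X.
y_i = n_i/n_T, p_i = y_i·P. K_p = p_E / (p_D p_F^2).
Substituting and setting equal to 1.29 atm^-2 gives a polynomial in X; the root in (0,1) is X = 0.738.
Then n_D = 0.262, n_T = 1.52, so y_D = 0.172.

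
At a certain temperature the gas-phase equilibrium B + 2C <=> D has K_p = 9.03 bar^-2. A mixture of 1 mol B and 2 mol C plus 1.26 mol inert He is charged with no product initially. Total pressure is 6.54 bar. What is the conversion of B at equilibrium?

Take 1 mol B as basis and let X be its fractional conversion, so ξ = X.
Species balance: n_B = 1 − X; n_C = 2 − 2X; n_D = X; n_I = 1.26 (inert).
Summing: n_T = 4.26 − 2X.
y_i = n_i/n_T, p_i = y_i·P. K_p = p_D / (p_B p_C^2).
Substituting and setting equal to 9.03 bar^-2 gives a polynomial in X; the root in (0,1) is X = 0.847.

X = 0.847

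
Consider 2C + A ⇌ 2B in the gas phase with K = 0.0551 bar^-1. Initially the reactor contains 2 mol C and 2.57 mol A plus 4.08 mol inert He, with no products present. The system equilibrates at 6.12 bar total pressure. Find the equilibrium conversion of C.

Take 2 mol C as basis and let X be its fractional conversion, so ξ = X.
Mole table: n_C = 2 − 2X; n_A = 2.57 − X; n_B = 2X; n_I = 4.08 (inert).
n_T = Σnᵢ = 8.65 − X.
Mole fractions y_i = n_i/n_T; K = p_B^2 / (p_C^2 p_A) with p_i = y_i·P.
Equating to 0.0551 bar^-1 and solving on 0 < X < 1: X = 0.234.

X = 0.234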